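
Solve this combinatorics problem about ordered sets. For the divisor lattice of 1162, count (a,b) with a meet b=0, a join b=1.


Complement pair (a,b): a meet b = bottom, a join b = top.
Here: gcd(a,b)=1 and lcm(a,b)=1162, i.e. a*b=1162 with a,b coprime.
Pairs found: (1,1162), (2,581), (7,166), (14,83), ... (4 more)
Total ordered pairs: 8


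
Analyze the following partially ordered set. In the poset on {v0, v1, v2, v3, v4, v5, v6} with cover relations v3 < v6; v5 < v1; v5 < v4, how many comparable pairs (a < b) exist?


A comparable pair {a,b} has a < b or b < a in the order.
Count unordered pairs where one element is strictly below the other.
Examples: {v1,v5}, {v3,v6}, {v4,v5}
Total comparable pairs: 3


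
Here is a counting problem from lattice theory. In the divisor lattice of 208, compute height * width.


Height = length of longest chain minus 1; width = size of largest antichain.
A maximum chain: 1 | 13 | 26 | 52 | 104 | 208  (height 5).
A maximum antichain: {2, 13}  (width 2).
Product = 5 * 2 = 10


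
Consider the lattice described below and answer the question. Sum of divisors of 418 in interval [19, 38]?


Interval [19,38] in divisors of 418: [19, 38]
Sum = 57


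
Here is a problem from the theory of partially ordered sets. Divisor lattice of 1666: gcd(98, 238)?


Meet=gcd.
gcd(98,238)=14


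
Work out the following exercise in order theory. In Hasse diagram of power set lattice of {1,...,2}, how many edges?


A cover relation a -< b holds when a < b with no c strictly between.
Cover relations:
  {} -< {1}
  {} -< {2}
  {1} -< {1,2}
  {2} -< {1,2}
Total: 4


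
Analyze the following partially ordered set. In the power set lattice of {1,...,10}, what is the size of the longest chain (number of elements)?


A chain is a totally ordered subset; we count the number of elements in a maximum chain.
Compute, for each element x, the size of the longest chain ending at x:
  {}: 1
  {1}: 2
  {2}: 2
  {3}: 2
  {4}: 2
  {5}: 2
  ...
A maximum chain: {} < {1} < {1,2} < {1,2,3} < {1,2,3,4} < {1,2,3,4,5} < {1,2,3,4,5,6} < {1,2,3,4,5,6,7} < {1,2,3,4,5,6,7,8} < {1,2,3,4,5,6,7,8,9} < {1,2,3,4,5,6,7,8,9,10}
Number of elements in the longest chain: 11


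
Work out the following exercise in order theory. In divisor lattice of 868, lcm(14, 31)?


Join=lcm.
gcd(14,31)=1
lcm=434


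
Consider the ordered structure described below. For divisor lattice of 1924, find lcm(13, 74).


In a divisor lattice, join = lcm (least common multiple).
Compute lcm iteratively: start with first element, then lcm(current, next).
Elements: [13, 74]
lcm(13,74) = 962
Final lcm = 962


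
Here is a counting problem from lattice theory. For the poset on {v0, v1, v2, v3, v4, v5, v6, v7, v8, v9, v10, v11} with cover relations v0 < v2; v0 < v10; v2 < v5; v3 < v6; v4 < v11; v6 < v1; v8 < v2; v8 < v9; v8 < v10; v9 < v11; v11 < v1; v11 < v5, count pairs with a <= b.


The order relation is {(a,b) : a <= b}, reflexive so it includes (a,a).
Examples: (v0,v0), (v0,v10), (v0,v2), (v0,v5), (v1,v1), ...
Total ordered pairs: 33


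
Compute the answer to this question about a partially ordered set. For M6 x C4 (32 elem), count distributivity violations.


Distributive law: a ^ (b v c) = (a ^ b) v (a ^ c).
Check all 32^3 = 32768 ordered triples (a,b,c).
  e.g. a=(a1,0), b=(a2,0), c=(a3,0): lhs=(a1,0) != rhs=(0,0)
  e.g. a=(a1,0), b=(a2,0), c=(a3,1): lhs=(a1,0) != rhs=(0,0)
Total violating triples: 7680


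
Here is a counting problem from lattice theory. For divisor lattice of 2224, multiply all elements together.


Divisors of 2224: [1, 2, 4, 8, 16, 139, 278, 556, 1112, 2224]
Product = n^(d(n)/2) = 2224^(10/2)
Product = 54409397219098624


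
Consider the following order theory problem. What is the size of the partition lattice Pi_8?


B(n) = number of set partitions of an n-element set.
B(n) satisfies the recurrence: B(n+1) = sum_k C(n,k)*B(k).
B(8) = 4140


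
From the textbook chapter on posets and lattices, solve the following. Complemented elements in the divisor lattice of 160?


An element a is complemented if some b has a meet b = bottom, a join b = top.
a is complemented iff gcd(a, n/a)=1, i.e. a is a unitary divisor of 160.
Complemented elements: 1, 5, 32, 160
Count: 4


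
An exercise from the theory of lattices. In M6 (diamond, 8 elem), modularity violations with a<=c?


Modular law: if a <= c then a v (b ^ c) = (a v b) ^ c.
Check all triples (a,b,c) with a <= c among 8 elements.
This lattice is modular (diamonds M_m and their chain-products are modular).
Total violating triples: 0


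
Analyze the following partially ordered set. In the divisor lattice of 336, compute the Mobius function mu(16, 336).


In a divisor lattice, mu(a,b) = mu(b/a) where mu is the classical Mobius function.
b/a = 336/16 = 21
Prime factorization of 21: primes [3, 7]
21 is squarefree with 2 prime factor(s), so mu(21) = (-1)^2 = 1


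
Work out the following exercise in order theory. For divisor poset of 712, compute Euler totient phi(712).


phi(n) = n * prod_{p|n} (1 - 1/p).
Prime divisors of 712: [2, 89]
phi(712) = 712 * (1 - 1/2) * (1 - 1/89)
phi(712) = 352


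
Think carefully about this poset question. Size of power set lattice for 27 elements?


Power set = 2^n.
2^27 = 134217728


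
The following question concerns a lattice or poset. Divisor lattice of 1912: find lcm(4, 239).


In a divisor lattice, join = lcm (least common multiple).
gcd(4,239) = 1
lcm(4,239) = 4*239/gcd = 956/1 = 956


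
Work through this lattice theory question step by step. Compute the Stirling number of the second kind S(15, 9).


S(n,k) = k*S(n-1,k) + S(n-1,k-1).
S(14,9) = 5135130, S(14,8) = 20912320
S(15,9) = 9*5135130 + 20912320 = 46216170 + 20912320
S(15,9) = 67128490


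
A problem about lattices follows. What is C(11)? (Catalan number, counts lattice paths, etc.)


C(n) = C(2n, n) / (n+1).
C(22, 11) = 705432
C(11) = 705432 / 12 = 58786


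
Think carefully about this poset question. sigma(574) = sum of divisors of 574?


sigma(n) = sum of divisors.
Divisors of 574: [1, 2, 7, 14, 41, 82, 287, 574]
Sum = 1008


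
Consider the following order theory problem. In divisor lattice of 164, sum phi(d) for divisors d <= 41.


Divisors of 164 up to 41: [1, 2, 4, 41]
phi values: [1, 1, 2, 40]
Sum = 44


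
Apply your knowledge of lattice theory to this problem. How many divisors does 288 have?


Divisors of 288: [1, 2, 3, 4, 6, 8, 9, 12, 16, 18, 24, 32, 36, 48, 72, 96, 144, 288]
Count: 18


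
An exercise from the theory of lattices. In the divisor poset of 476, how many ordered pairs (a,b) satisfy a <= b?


The order relation is {(a,b) : a <= b}, reflexive so it includes (a,a).
Examples: (1,1), (1,119), (1,14), (1,17), (1,2), ...
Total ordered pairs: 54


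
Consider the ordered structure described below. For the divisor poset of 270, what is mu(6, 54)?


In a divisor lattice, mu(a,b) = mu(b/a) where mu is the classical Mobius function.
b/a = 54/6 = 9
Prime factorization of 9: primes [3]
9 is not squarefree, so mu(9) = 0


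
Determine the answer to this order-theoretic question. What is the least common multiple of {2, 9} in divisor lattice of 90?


In a divisor lattice, join = lcm (least common multiple).
Compute lcm iteratively: start with first element, then lcm(current, next).
Elements: [2, 9]
lcm(2,9) = 18
Final lcm = 18


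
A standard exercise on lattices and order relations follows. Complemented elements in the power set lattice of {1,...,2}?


An element a is complemented if some b has a meet b = bottom, a join b = top.
every subset A has complement S\A, so all elements are complemented.
Complemented elements: {}, {1}, {2}, {1,2}
Count: 4


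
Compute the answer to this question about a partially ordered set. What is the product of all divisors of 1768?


Divisors of 1768: [1, 2, 4, 8, 13, 17, 26, 34, 52, 68, 104, 136, 221, 442, 884, 1768]
Product = n^(d(n)/2) = 1768^(16/2)
Product = 95468057368868913808408576


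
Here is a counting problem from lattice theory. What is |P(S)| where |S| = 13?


Power set = 2^n.
2^13 = 8192


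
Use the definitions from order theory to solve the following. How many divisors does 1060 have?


Divisors of 1060: [1, 2, 4, 5, 10, 20, 53, 106, 212, 265, 530, 1060]
Count: 12


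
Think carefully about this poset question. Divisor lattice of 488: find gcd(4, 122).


In a divisor lattice, meet = gcd (greatest common divisor).
By Euclidean algorithm or factoring: gcd(4,122) = 2


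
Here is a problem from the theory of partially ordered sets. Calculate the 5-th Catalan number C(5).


C(n) = C(2n, n) / (n+1).
C(10, 5) = 252
C(5) = 252 / 6 = 42


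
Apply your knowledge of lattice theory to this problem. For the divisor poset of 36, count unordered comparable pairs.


A comparable pair {a,b} has a < b or b < a in the order.
Count unordered pairs where one element is strictly below the other.
Examples: {1,2}, {1,3}, {1,4}, {1,6}, ...
Total comparable pairs: 27


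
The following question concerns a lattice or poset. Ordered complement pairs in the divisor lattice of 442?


Complement pair (a,b): a meet b = bottom, a join b = top.
Here: gcd(a,b)=1 and lcm(a,b)=442, i.e. a*b=442 with a,b coprime.
Pairs found: (1,442), (2,221), (13,34), (17,26), ... (4 more)
Total ordered pairs: 8


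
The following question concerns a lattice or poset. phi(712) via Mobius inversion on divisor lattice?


phi(n) = n * prod_{p|n} (1 - 1/p).
Prime divisors of 712: [2, 89]
phi(712) = 712 * (1 - 1/2) * (1 - 1/89)
phi(712) = 352


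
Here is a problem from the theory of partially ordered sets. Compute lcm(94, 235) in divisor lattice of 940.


In a divisor lattice, join = lcm (least common multiple).
gcd(94,235) = 47
lcm(94,235) = 94*235/gcd = 22090/47 = 470


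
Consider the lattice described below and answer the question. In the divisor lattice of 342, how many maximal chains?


A maximal chain goes from the minimum element to a maximal element via cover relations.
Counting all min-to-max paths in the cover graph.
Total maximal chains: 12


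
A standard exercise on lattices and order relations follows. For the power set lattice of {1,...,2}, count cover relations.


A cover relation a -< b holds when a < b with no c strictly between.
Cover relations:
  {} -< {1}
  {} -< {2}
  {1} -< {1,2}
  {2} -< {1,2}
Total: 4


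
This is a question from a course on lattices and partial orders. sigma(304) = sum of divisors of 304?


sigma(n) = sum of divisors.
Divisors of 304: [1, 2, 4, 8, 16, 19, 38, 76, 152, 304]
Sum = 620


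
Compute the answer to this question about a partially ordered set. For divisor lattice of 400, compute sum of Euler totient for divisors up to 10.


Divisors of 400 up to 10: [1, 2, 4, 5, 8, 10]
phi values: [1, 1, 2, 4, 4, 4]
Sum = 16


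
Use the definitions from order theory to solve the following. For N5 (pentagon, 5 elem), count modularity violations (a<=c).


Modular law: if a <= c then a v (b ^ c) = (a v b) ^ c.
Check all triples (a,b,c) with a <= c among 5 elements.
  e.g. a=a, b=c, c=b: lhs=a != rhs=b
Total violating triples: 1


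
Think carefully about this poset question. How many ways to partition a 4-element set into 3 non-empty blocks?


S(n,k) = k*S(n-1,k) + S(n-1,k-1).
S(3,3) = 1, S(3,2) = 3
S(4,3) = 3*1 + 3 = 3 + 3
S(4,3) = 6


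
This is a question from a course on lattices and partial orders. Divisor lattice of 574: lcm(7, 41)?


Join=lcm.
gcd(7,41)=1
lcm=287


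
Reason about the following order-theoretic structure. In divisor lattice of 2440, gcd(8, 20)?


Meet=gcd.
gcd(8,20)=4


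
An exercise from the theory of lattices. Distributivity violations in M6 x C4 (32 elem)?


Distributive law: a ^ (b v c) = (a ^ b) v (a ^ c).
Check all 32^3 = 32768 ordered triples (a,b,c).
  e.g. a=(a1,0), b=(a2,0), c=(a3,0): lhs=(a1,0) != rhs=(0,0)
  e.g. a=(a1,0), b=(a2,0), c=(a3,1): lhs=(a1,0) != rhs=(0,0)
Total violating triples: 7680


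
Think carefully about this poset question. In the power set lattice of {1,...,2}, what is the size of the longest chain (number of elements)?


A chain is a totally ordered subset; we count the number of elements in a maximum chain.
Compute, for each element x, the size of the longest chain ending at x:
  {}: 1
  {1}: 2
  {2}: 2
  {1,2}: 3
A maximum chain: {} < {1} < {1,2}
Number of elements in the longest chain: 3


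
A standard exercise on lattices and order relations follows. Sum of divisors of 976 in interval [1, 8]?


Interval [1,8] in divisors of 976: [1, 2, 4, 8]
Sum = 15


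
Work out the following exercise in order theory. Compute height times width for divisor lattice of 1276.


Height = length of longest chain minus 1; width = size of largest antichain.
A maximum chain: 1 | 29 | 319 | 638 | 1276  (height 4).
A maximum antichain: {4, 22, 58, 319}  (width 4).
Product = 4 * 4 = 16


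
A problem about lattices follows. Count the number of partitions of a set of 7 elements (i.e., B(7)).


B(n) = number of set partitions of an n-element set.
B(n) satisfies the recurrence: B(n+1) = sum_k C(n,k)*B(k).
B(7) = 877


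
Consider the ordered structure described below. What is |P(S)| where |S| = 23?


Power set = 2^n.
2^23 = 8388608


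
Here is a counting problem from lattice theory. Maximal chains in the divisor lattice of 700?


A maximal chain goes from the minimum element to a maximal element via cover relations.
Counting all min-to-max paths in the cover graph.
Total maximal chains: 30


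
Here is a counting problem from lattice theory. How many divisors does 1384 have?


Divisors of 1384: [1, 2, 4, 8, 173, 346, 692, 1384]
Count: 8


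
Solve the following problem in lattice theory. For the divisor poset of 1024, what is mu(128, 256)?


In a divisor lattice, mu(a,b) = mu(b/a) where mu is the classical Mobius function.
b/a = 256/128 = 2
Prime factorization of 2: primes [2]
2 is squarefree with 1 prime factor(s), so mu(2) = (-1)^1 = -1


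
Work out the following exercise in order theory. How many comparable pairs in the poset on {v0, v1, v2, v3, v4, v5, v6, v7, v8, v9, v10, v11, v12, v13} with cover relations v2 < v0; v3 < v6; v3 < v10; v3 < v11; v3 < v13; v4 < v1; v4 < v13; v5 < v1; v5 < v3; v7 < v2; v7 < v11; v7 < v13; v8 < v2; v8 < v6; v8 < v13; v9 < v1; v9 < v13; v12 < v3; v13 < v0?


A comparable pair {a,b} has a < b or b < a in the order.
Count unordered pairs where one element is strictly below the other.
Examples: {v0,v2}, {v0,v3}, {v0,v4}, {v0,v5}, ...
Total comparable pairs: 34


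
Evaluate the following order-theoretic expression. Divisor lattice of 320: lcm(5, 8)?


Join=lcm.
gcd(5,8)=1
lcm=40


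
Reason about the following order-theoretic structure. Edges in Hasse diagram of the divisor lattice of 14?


A cover relation a -< b holds when a < b with no c strictly between.
Cover relations:
  1 -< 2
  1 -< 7
  2 -< 14
  7 -< 14
Total: 4


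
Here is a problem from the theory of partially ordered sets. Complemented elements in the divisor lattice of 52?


An element a is complemented if some b has a meet b = bottom, a join b = top.
a is complemented iff gcd(a, n/a)=1, i.e. a is a unitary divisor of 52.
Complemented elements: 1, 4, 13, 52
Count: 4


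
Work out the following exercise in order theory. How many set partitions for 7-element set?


B(n) = number of set partitions of an n-element set.
B(n) satisfies the recurrence: B(n+1) = sum_k C(n,k)*B(k).
B(7) = 877


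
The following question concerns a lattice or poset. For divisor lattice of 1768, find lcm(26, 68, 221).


In a divisor lattice, join = lcm (least common multiple).
Compute lcm iteratively: start with first element, then lcm(current, next).
Elements: [26, 68, 221]
lcm(26,68) = 884
lcm(884,221) = 884
Final lcm = 884


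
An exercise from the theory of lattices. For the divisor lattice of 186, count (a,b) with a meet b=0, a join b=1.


Complement pair (a,b): a meet b = bottom, a join b = top.
Here: gcd(a,b)=1 and lcm(a,b)=186, i.e. a*b=186 with a,b coprime.
Pairs found: (1,186), (2,93), (3,62), (6,31), ... (4 more)
Total ordered pairs: 8


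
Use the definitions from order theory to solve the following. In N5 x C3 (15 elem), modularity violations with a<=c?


Modular law: if a <= c then a v (b ^ c) = (a v b) ^ c.
Check all triples (a,b,c) with a <= c among 15 elements.
  e.g. a=(a,0), b=(c,0), c=(b,0): lhs=(a,0) != rhs=(b,0)
  e.g. a=(a,0), b=(c,1), c=(b,0): lhs=(a,0) != rhs=(b,0)
Total violating triples: 18


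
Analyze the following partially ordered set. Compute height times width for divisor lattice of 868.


Height = length of longest chain minus 1; width = size of largest antichain.
A maximum chain: 1 | 31 | 217 | 434 | 868  (height 4).
A maximum antichain: {4, 14, 62, 217}  (width 4).
Product = 4 * 4 = 16


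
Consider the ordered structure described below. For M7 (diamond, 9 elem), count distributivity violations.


Distributive law: a ^ (b v c) = (a ^ b) v (a ^ c).
Check all 9^3 = 729 ordered triples (a,b,c).
  e.g. a=a1, b=a2, c=a3: lhs=a1 != rhs=0
  e.g. a=a1, b=a2, c=a4: lhs=a1 != rhs=0
Total violating triples: 210


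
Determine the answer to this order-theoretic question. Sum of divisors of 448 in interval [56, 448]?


Interval [56,448] in divisors of 448: [56, 112, 224, 448]
Sum = 840


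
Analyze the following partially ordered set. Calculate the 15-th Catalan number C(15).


C(n) = C(2n, n) / (n+1).
C(30, 15) = 155117520
C(15) = 155117520 / 16 = 9694845


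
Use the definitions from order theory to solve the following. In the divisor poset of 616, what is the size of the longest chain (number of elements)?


A chain is a totally ordered subset; we count the number of elements in a maximum chain.
Compute, for each element x, the size of the longest chain ending at x:
  1: 1
  2: 2
  7: 2
  11: 2
  4: 3
  8: 4
  ...
A maximum chain: 1 < 2 < 4 < 8 < 56 < 616
Number of elements in the longest chain: 6


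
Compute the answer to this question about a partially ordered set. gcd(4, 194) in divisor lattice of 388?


Meet=gcd.
gcd(4,194)=2


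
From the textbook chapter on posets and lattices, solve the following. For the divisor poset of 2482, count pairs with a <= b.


The order relation is {(a,b) : a <= b}, reflexive so it includes (a,a).
Examples: (1,1), (1,1241), (1,146), (1,17), (1,2), ...
Total ordered pairs: 27


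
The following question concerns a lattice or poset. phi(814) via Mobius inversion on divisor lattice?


phi(n) = n * prod_{p|n} (1 - 1/p).
Prime divisors of 814: [2, 11, 37]
phi(814) = 814 * (1 - 1/2) * (1 - 1/11) * (1 - 1/37)
phi(814) = 360


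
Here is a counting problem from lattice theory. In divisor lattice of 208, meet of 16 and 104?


In a divisor lattice, meet = gcd (greatest common divisor).
By Euclidean algorithm or factoring: gcd(16,104) = 8


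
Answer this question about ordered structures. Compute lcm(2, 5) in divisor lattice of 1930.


In a divisor lattice, join = lcm (least common multiple).
gcd(2,5) = 1
lcm(2,5) = 2*5/gcd = 10/1 = 10


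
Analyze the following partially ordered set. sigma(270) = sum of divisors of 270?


sigma(n) = sum of divisors.
Divisors of 270: [1, 2, 3, 5, 6, 9, 10, 15, 18, 27, 30, 45, 54, 90, 135, 270]
Sum = 720


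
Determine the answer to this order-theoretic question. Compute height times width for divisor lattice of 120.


Height = length of longest chain minus 1; width = size of largest antichain.
A maximum chain: 1 | 5 | 15 | 30 | 60 | 120  (height 5).
A maximum antichain: {4, 6, 10, 15}  (width 4).
Product = 5 * 4 = 20


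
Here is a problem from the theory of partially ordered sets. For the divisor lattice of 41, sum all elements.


sigma(n) = sum of divisors.
Divisors of 41: [1, 41]
Sum = 42


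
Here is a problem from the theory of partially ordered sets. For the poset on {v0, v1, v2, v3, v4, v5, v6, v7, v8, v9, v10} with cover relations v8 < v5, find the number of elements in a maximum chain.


A chain is a totally ordered subset; we count the number of elements in a maximum chain.
Compute, for each element x, the size of the longest chain ending at x:
  v0: 1
  v1: 1
  v2: 1
  v3: 1
  v4: 1
  v6: 1
  ...
A maximum chain: v8 < v5
Number of elements in the longest chain: 2


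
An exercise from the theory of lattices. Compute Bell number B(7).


B(n) = number of set partitions of an n-element set.
B(n) satisfies the recurrence: B(n+1) = sum_k C(n,k)*B(k).
B(7) = 877


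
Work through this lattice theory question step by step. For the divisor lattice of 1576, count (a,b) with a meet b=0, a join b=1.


Complement pair (a,b): a meet b = bottom, a join b = top.
Here: gcd(a,b)=1 and lcm(a,b)=1576, i.e. a*b=1576 with a,b coprime.
Pairs found: (1,1576), (8,197), (197,8), (1576,1)
Total ordered pairs: 4


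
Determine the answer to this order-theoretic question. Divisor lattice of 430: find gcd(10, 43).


In a divisor lattice, meet = gcd (greatest common divisor).
By Euclidean algorithm or factoring: gcd(10,43) = 1


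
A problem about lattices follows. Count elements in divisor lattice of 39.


Divisors of 39: [1, 3, 13, 39]
Count: 4


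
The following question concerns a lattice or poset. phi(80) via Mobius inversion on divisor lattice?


phi(n) = n * prod_{p|n} (1 - 1/p).
Prime divisors of 80: [2, 5]
phi(80) = 80 * (1 - 1/2) * (1 - 1/5)
phi(80) = 32


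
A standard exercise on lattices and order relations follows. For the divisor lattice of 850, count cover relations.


A cover relation a -< b holds when a < b with no c strictly between.
Cover relations:
  1 -< 2
  1 -< 5
  1 -< 17
  2 -< 10
  2 -< 34
  5 -< 10
  5 -< 25
  5 -< 85
  ...12 more
Total: 20


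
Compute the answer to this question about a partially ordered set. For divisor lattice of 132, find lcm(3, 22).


In a divisor lattice, join = lcm (least common multiple).
Compute lcm iteratively: start with first element, then lcm(current, next).
Elements: [3, 22]
lcm(3,22) = 66
Final lcm = 66


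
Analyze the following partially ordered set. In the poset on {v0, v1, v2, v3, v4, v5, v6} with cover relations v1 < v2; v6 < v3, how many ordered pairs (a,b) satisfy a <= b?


The order relation is {(a,b) : a <= b}, reflexive so it includes (a,a).
Examples: (v0,v0), (v1,v1), (v1,v2), (v2,v2), (v3,v3), ...
Total ordered pairs: 9


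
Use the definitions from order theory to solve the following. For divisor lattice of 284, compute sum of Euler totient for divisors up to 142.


Divisors of 284 up to 142: [1, 2, 4, 71, 142]
phi values: [1, 1, 2, 70, 70]
Sum = 144


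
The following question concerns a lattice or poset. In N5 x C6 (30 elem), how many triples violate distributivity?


Distributive law: a ^ (b v c) = (a ^ b) v (a ^ c).
Check all 30^3 = 27000 ordered triples (a,b,c).
  e.g. a=(b,0), b=(a,0), c=(c,0): lhs=(b,0) != rhs=(a,0)
  e.g. a=(b,0), b=(a,0), c=(c,1): lhs=(b,0) != rhs=(a,0)
Total violating triples: 432


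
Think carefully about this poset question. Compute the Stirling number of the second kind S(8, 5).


S(n,k) = k*S(n-1,k) + S(n-1,k-1).
S(7,5) = 140, S(7,4) = 350
S(8,5) = 5*140 + 350 = 700 + 350
S(8,5) = 1050


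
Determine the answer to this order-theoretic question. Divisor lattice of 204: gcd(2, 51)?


Meet=gcd.
gcd(2,51)=1


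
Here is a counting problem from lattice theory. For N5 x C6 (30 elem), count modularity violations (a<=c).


Modular law: if a <= c then a v (b ^ c) = (a v b) ^ c.
Check all triples (a,b,c) with a <= c among 30 elements.
  e.g. a=(a,0), b=(c,0), c=(b,0): lhs=(a,0) != rhs=(b,0)
  e.g. a=(a,0), b=(c,1), c=(b,0): lhs=(a,0) != rhs=(b,0)
Total violating triples: 126


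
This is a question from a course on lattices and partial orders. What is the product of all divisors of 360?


Divisors of 360: [1, 2, 3, 4, 5, 6, 8, 9, 10, 12, 15, 18, 20, 24, 30, 36, 40, 45, 60, 72, 90, 120, 180, 360]
Product = n^(d(n)/2) = 360^(24/2)
Product = 4738381338321616896000000000000


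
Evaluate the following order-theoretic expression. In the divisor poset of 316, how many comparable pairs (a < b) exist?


A comparable pair {a,b} has a < b or b < a in the order.
Count unordered pairs where one element is strictly below the other.
Examples: {1,2}, {1,4}, {1,79}, {1,158}, ...
Total comparable pairs: 12


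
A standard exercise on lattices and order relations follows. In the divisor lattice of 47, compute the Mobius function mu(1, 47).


In a divisor lattice, mu(a,b) = mu(b/a) where mu is the classical Mobius function.
b/a = 47/1 = 47
Prime factorization of 47: primes [47]
47 is squarefree with 1 prime factor(s), so mu(47) = (-1)^1 = -1


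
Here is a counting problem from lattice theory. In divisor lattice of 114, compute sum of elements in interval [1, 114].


Interval [1,114] in divisors of 114: [1, 2, 3, 6, 19, 38, 57, 114]
Sum = 240


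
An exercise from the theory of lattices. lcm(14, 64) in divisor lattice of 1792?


Join=lcm.
gcd(14,64)=2
lcm=448


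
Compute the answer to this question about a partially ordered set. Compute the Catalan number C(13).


C(n) = C(2n, n) / (n+1).
C(26, 13) = 10400600
C(13) = 10400600 / 14 = 742900


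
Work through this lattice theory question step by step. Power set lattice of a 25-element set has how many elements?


Power set = 2^n.
2^25 = 33554432


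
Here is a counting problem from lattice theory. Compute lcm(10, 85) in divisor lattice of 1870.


In a divisor lattice, join = lcm (least common multiple).
gcd(10,85) = 5
lcm(10,85) = 10*85/gcd = 850/5 = 170


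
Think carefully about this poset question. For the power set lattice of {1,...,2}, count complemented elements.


An element a is complemented if some b has a meet b = bottom, a join b = top.
every subset A has complement S\A, so all elements are complemented.
Complemented elements: {}, {1}, {2}, {1,2}
Count: 4


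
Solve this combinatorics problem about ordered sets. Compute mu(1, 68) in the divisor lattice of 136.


In a divisor lattice, mu(a,b) = mu(b/a) where mu is the classical Mobius function.
b/a = 68/1 = 68
Prime factorization of 68: primes [2, 17]
68 is not squarefree, so mu(68) = 0


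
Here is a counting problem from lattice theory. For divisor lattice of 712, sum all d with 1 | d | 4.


Interval [1,4] in divisors of 712: [1, 2, 4]
Sum = 7


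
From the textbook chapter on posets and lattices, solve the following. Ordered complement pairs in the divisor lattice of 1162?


Complement pair (a,b): a meet b = bottom, a join b = top.
Here: gcd(a,b)=1 and lcm(a,b)=1162, i.e. a*b=1162 with a,b coprime.
Pairs found: (1,1162), (2,581), (7,166), (14,83), ... (4 more)
Total ordered pairs: 8


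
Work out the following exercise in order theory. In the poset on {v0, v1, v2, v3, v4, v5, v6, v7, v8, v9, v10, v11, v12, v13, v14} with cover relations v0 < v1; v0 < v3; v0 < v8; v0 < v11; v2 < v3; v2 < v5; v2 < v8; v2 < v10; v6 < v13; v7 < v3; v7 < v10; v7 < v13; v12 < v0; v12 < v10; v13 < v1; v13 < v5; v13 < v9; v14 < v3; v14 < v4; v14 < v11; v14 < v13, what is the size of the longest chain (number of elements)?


A chain is a totally ordered subset; we count the number of elements in a maximum chain.
Compute, for each element x, the size of the longest chain ending at x:
  v2: 1
  v6: 1
  v7: 1
  v12: 1
  v14: 1
  v0: 2
  ...
A maximum chain: v12 < v0 < v1
Number of elements in the longest chain: 3


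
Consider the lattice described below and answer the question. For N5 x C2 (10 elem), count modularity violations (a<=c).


Modular law: if a <= c then a v (b ^ c) = (a v b) ^ c.
Check all triples (a,b,c) with a <= c among 10 elements.
  e.g. a=(a,0), b=(c,0), c=(b,0): lhs=(a,0) != rhs=(b,0)
  e.g. a=(a,0), b=(c,1), c=(b,0): lhs=(a,0) != rhs=(b,0)
Total violating triples: 6


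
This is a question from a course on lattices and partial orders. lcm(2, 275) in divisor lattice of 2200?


Join=lcm.
gcd(2,275)=1
lcm=550


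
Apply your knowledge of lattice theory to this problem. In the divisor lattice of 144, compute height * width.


Height = length of longest chain minus 1; width = size of largest antichain.
A maximum chain: 1 | 3 | 9 | 18 | 36 | 72 | 144  (height 6).
A maximum antichain: {4, 6, 9}  (width 3).
Product = 6 * 3 = 18


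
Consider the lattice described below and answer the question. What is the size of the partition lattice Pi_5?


B(n) = number of set partitions of an n-element set.
B(n) satisfies the recurrence: B(n+1) = sum_k C(n,k)*B(k).
B(5) = 52


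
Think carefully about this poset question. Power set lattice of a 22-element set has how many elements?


Power set = 2^n.
2^22 = 4194304


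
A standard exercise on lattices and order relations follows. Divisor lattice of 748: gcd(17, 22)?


Meet=gcd.
gcd(17,22)=1


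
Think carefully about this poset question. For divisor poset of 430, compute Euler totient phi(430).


phi(n) = n * prod_{p|n} (1 - 1/p).
Prime divisors of 430: [2, 5, 43]
phi(430) = 430 * (1 - 1/2) * (1 - 1/5) * (1 - 1/43)
phi(430) = 168


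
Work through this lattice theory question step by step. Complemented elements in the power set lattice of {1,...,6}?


An element a is complemented if some b has a meet b = bottom, a join b = top.
every subset A has complement S\A, so all elements are complemented.
Complemented elements: {}, {1}, {2}, {3}, {4}, {5}, ... (58 more)
Count: 64


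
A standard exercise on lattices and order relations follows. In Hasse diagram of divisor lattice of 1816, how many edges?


A cover relation a -< b holds when a < b with no c strictly between.
Cover relations:
  1 -< 2
  1 -< 227
  2 -< 4
  2 -< 454
  4 -< 8
  4 -< 908
  8 -< 1816
  227 -< 454
  ...2 more
Total: 10


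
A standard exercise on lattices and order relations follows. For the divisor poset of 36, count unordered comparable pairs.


A comparable pair {a,b} has a < b or b < a in the order.
Count unordered pairs where one element is strictly below the other.
Examples: {1,2}, {1,3}, {1,4}, {1,6}, ...
Total comparable pairs: 27


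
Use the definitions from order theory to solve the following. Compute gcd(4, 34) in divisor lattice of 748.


In a divisor lattice, meet = gcd (greatest common divisor).
By Euclidean algorithm or factoring: gcd(4,34) = 2


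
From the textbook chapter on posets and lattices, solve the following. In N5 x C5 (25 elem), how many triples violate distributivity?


Distributive law: a ^ (b v c) = (a ^ b) v (a ^ c).
Check all 25^3 = 15625 ordered triples (a,b,c).
  e.g. a=(b,0), b=(a,0), c=(c,0): lhs=(b,0) != rhs=(a,0)
  e.g. a=(b,0), b=(a,0), c=(c,1): lhs=(b,0) != rhs=(a,0)
Total violating triples: 250


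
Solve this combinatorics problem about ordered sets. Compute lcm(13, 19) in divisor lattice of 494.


In a divisor lattice, join = lcm (least common multiple).
gcd(13,19) = 1
lcm(13,19) = 13*19/gcd = 247/1 = 247


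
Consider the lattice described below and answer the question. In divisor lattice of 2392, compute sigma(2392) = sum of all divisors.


sigma(n) = sum of divisors.
Divisors of 2392: [1, 2, 4, 8, 13, 23, 26, 46, 52, 92, 104, 184, 299, 598, 1196, 2392]
Sum = 5040


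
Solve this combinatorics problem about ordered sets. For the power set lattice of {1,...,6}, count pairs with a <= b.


The order relation is {(a,b) : a <= b}, reflexive so it includes (a,a).
Examples: ({},{}), ({},{1,2}), ({},{1,2,3}), ({},{1,2,3,4}), ({},{1,2,3,4,5}), ...
Total ordered pairs: 729


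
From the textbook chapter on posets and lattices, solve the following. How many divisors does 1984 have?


Divisors of 1984: [1, 2, 4, 8, 16, 31, 32, 62, 64, 124, 248, 496, 992, 1984]
Count: 14


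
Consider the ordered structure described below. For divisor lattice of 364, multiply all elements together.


Divisors of 364: [1, 2, 4, 7, 13, 14, 26, 28, 52, 91, 182, 364]
Product = n^(d(n)/2) = 364^(12/2)
Product = 2325992456359936


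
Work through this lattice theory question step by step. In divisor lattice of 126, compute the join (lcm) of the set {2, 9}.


In a divisor lattice, join = lcm (least common multiple).
Compute lcm iteratively: start with first element, then lcm(current, next).
Elements: [2, 9]
lcm(2,9) = 18
Final lcm = 18


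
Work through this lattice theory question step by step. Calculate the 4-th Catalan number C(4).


C(n) = C(2n, n) / (n+1).
C(8, 4) = 70
C(4) = 70 / 5 = 14


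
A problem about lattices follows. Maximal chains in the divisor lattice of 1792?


A maximal chain goes from the minimum element to a maximal element via cover relations.
Counting all min-to-max paths in the cover graph.
Total maximal chains: 9


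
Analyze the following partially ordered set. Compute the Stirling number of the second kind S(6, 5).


S(n,k) = k*S(n-1,k) + S(n-1,k-1).
S(5,5) = 1, S(5,4) = 10
S(6,5) = 5*1 + 10 = 5 + 10
S(6,5) = 15


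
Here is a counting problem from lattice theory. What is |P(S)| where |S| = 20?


Power set = 2^n.
2^20 = 1048576


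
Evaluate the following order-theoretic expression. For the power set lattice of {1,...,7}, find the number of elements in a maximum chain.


A chain is a totally ordered subset; we count the number of elements in a maximum chain.
Compute, for each element x, the size of the longest chain ending at x:
  {}: 1
  {1}: 2
  {2}: 2
  {3}: 2
  {4}: 2
  {5}: 2
  ...
A maximum chain: {} < {1} < {1,2} < {1,2,3} < {1,2,3,4} < {1,2,3,4,5} < {1,2,3,4,5,6} < {1,2,3,4,5,6,7}
Number of elements in the longest chain: 8


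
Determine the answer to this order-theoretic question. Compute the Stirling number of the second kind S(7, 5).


S(n,k) = k*S(n-1,k) + S(n-1,k-1).
S(6,5) = 15, S(6,4) = 65
S(7,5) = 5*15 + 65 = 75 + 65
S(7,5) = 140


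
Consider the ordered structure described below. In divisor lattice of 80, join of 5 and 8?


In a divisor lattice, join = lcm (least common multiple).
gcd(5,8) = 1
lcm(5,8) = 5*8/gcd = 40/1 = 40


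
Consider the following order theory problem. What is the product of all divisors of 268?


Divisors of 268: [1, 2, 4, 67, 134, 268]
Product = n^(d(n)/2) = 268^(6/2)
Product = 19248832


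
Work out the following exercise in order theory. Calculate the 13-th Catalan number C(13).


C(n) = C(2n, n) / (n+1).
C(26, 13) = 10400600
C(13) = 10400600 / 14 = 742900


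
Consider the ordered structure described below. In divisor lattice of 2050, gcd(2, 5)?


Meet=gcd.
gcd(2,5)=1


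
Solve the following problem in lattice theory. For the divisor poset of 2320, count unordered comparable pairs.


A comparable pair {a,b} has a < b or b < a in the order.
Count unordered pairs where one element is strictly below the other.
Examples: {1,2}, {1,4}, {1,5}, {1,8}, ...
Total comparable pairs: 115


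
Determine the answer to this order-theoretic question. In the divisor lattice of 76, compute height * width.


Height = length of longest chain minus 1; width = size of largest antichain.
A maximum chain: 1 | 19 | 38 | 76  (height 3).
A maximum antichain: {2, 19}  (width 2).
Product = 3 * 2 = 6


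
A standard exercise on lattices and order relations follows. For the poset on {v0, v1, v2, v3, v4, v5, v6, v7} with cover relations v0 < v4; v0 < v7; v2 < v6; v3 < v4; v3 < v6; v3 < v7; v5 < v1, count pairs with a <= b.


The order relation is {(a,b) : a <= b}, reflexive so it includes (a,a).
Examples: (v0,v0), (v0,v4), (v0,v7), (v1,v1), (v2,v2), ...
Total ordered pairs: 15


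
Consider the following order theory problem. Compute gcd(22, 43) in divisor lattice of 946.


In a divisor lattice, meet = gcd (greatest common divisor).
By Euclidean algorithm or factoring: gcd(22,43) = 1


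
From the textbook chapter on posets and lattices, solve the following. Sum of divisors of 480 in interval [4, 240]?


Interval [4,240] in divisors of 480: [4, 8, 12, 16, 20, 24, 40, 48, 60, 80, 120, 240]
Sum = 672


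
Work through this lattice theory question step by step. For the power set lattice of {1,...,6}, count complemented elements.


An element a is complemented if some b has a meet b = bottom, a join b = top.
every subset A has complement S\A, so all elements are complemented.
Complemented elements: {}, {1}, {2}, {3}, {4}, {5}, ... (58 more)
Count: 64


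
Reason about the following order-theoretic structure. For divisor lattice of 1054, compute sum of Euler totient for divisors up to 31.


Divisors of 1054 up to 31: [1, 2, 17, 31]
phi values: [1, 1, 16, 30]
Sum = 48


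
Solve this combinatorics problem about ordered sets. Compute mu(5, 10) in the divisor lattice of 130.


In a divisor lattice, mu(a,b) = mu(b/a) where mu is the classical Mobius function.
b/a = 10/5 = 2
Prime factorization of 2: primes [2]
2 is squarefree with 1 prime factor(s), so mu(2) = (-1)^1 = -1


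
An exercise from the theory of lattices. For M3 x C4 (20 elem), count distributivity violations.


Distributive law: a ^ (b v c) = (a ^ b) v (a ^ c).
Check all 20^3 = 8000 ordered triples (a,b,c).
  e.g. a=(a1,0), b=(a2,0), c=(a3,0): lhs=(a1,0) != rhs=(0,0)
  e.g. a=(a1,0), b=(a2,0), c=(a3,1): lhs=(a1,0) != rhs=(0,0)
Total violating triples: 384


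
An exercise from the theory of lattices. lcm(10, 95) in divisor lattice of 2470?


Join=lcm.
gcd(10,95)=5
lcm=190


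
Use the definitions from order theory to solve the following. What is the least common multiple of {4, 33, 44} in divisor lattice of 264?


In a divisor lattice, join = lcm (least common multiple).
Compute lcm iteratively: start with first element, then lcm(current, next).
Elements: [4, 33, 44]
lcm(4,33) = 132
lcm(132,44) = 132
Final lcm = 132


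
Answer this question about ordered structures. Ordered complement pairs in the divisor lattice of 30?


Complement pair (a,b): a meet b = bottom, a join b = top.
Here: gcd(a,b)=1 and lcm(a,b)=30, i.e. a*b=30 with a,b coprime.
Pairs found: (1,30), (2,15), (3,10), (5,6), ... (4 more)
Total ordered pairs: 8


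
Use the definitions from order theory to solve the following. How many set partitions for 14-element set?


B(n) = number of set partitions of an n-element set.
B(n) satisfies the recurrence: B(n+1) = sum_k C(n,k)*B(k).
B(14) = 190899322


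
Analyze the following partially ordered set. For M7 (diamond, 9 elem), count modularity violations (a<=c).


Modular law: if a <= c then a v (b ^ c) = (a v b) ^ c.
Check all triples (a,b,c) with a <= c among 9 elements.
This lattice is modular (diamonds M_m and their chain-products are modular).
Total violating triples: 0


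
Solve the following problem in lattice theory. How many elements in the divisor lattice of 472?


Divisors of 472: [1, 2, 4, 8, 59, 118, 236, 472]
Count: 8


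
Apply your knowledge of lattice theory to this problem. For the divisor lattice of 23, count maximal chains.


A maximal chain goes from the minimum element to a maximal element via cover relations.
Counting all min-to-max paths in the cover graph.
Total maximal chains: 1


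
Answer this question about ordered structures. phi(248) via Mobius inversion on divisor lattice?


phi(n) = n * prod_{p|n} (1 - 1/p).
Prime divisors of 248: [2, 31]
phi(248) = 248 * (1 - 1/2) * (1 - 1/31)
phi(248) = 120


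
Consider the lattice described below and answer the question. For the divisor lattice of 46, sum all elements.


sigma(n) = sum of divisors.
Divisors of 46: [1, 2, 23, 46]
Sum = 72


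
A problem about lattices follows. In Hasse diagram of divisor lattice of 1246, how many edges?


A cover relation a -< b holds when a < b with no c strictly between.
Cover relations:
  1 -< 2
  1 -< 7
  1 -< 89
  2 -< 14
  2 -< 178
  7 -< 14
  7 -< 623
  14 -< 1246
  ...4 more
Total: 12
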